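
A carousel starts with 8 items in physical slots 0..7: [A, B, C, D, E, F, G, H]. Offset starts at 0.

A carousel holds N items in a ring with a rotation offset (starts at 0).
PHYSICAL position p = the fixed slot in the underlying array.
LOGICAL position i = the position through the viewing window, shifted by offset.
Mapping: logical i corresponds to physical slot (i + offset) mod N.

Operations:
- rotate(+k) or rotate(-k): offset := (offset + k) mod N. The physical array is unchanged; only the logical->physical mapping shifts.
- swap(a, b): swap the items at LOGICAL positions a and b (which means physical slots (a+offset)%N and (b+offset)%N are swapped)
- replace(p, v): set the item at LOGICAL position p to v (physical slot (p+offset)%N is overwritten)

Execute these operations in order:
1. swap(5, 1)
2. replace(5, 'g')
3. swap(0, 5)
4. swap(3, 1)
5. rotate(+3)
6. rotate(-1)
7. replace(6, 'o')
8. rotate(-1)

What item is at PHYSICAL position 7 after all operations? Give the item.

After op 1 (swap(5, 1)): offset=0, physical=[A,F,C,D,E,B,G,H], logical=[A,F,C,D,E,B,G,H]
After op 2 (replace(5, 'g')): offset=0, physical=[A,F,C,D,E,g,G,H], logical=[A,F,C,D,E,g,G,H]
After op 3 (swap(0, 5)): offset=0, physical=[g,F,C,D,E,A,G,H], logical=[g,F,C,D,E,A,G,H]
After op 4 (swap(3, 1)): offset=0, physical=[g,D,C,F,E,A,G,H], logical=[g,D,C,F,E,A,G,H]
After op 5 (rotate(+3)): offset=3, physical=[g,D,C,F,E,A,G,H], logical=[F,E,A,G,H,g,D,C]
After op 6 (rotate(-1)): offset=2, physical=[g,D,C,F,E,A,G,H], logical=[C,F,E,A,G,H,g,D]
After op 7 (replace(6, 'o')): offset=2, physical=[o,D,C,F,E,A,G,H], logical=[C,F,E,A,G,H,o,D]
After op 8 (rotate(-1)): offset=1, physical=[o,D,C,F,E,A,G,H], logical=[D,C,F,E,A,G,H,o]

Answer: H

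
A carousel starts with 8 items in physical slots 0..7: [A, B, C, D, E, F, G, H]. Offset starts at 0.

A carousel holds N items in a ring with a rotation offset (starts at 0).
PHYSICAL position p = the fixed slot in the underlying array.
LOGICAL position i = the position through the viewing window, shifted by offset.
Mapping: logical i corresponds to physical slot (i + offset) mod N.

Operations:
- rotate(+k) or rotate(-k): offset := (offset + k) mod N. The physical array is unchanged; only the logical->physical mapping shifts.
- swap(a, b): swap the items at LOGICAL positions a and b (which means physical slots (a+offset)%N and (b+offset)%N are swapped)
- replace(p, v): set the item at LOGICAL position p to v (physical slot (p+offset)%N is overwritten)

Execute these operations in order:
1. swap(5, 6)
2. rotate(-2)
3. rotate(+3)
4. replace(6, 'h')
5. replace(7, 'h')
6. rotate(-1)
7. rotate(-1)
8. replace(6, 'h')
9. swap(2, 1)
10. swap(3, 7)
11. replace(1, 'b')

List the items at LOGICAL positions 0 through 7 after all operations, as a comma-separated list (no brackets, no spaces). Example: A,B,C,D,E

Answer: h,b,h,F,D,E,h,C

Derivation:
After op 1 (swap(5, 6)): offset=0, physical=[A,B,C,D,E,G,F,H], logical=[A,B,C,D,E,G,F,H]
After op 2 (rotate(-2)): offset=6, physical=[A,B,C,D,E,G,F,H], logical=[F,H,A,B,C,D,E,G]
After op 3 (rotate(+3)): offset=1, physical=[A,B,C,D,E,G,F,H], logical=[B,C,D,E,G,F,H,A]
After op 4 (replace(6, 'h')): offset=1, physical=[A,B,C,D,E,G,F,h], logical=[B,C,D,E,G,F,h,A]
After op 5 (replace(7, 'h')): offset=1, physical=[h,B,C,D,E,G,F,h], logical=[B,C,D,E,G,F,h,h]
After op 6 (rotate(-1)): offset=0, physical=[h,B,C,D,E,G,F,h], logical=[h,B,C,D,E,G,F,h]
After op 7 (rotate(-1)): offset=7, physical=[h,B,C,D,E,G,F,h], logical=[h,h,B,C,D,E,G,F]
After op 8 (replace(6, 'h')): offset=7, physical=[h,B,C,D,E,h,F,h], logical=[h,h,B,C,D,E,h,F]
After op 9 (swap(2, 1)): offset=7, physical=[B,h,C,D,E,h,F,h], logical=[h,B,h,C,D,E,h,F]
After op 10 (swap(3, 7)): offset=7, physical=[B,h,F,D,E,h,C,h], logical=[h,B,h,F,D,E,h,C]
After op 11 (replace(1, 'b')): offset=7, physical=[b,h,F,D,E,h,C,h], logical=[h,b,h,F,D,E,h,C]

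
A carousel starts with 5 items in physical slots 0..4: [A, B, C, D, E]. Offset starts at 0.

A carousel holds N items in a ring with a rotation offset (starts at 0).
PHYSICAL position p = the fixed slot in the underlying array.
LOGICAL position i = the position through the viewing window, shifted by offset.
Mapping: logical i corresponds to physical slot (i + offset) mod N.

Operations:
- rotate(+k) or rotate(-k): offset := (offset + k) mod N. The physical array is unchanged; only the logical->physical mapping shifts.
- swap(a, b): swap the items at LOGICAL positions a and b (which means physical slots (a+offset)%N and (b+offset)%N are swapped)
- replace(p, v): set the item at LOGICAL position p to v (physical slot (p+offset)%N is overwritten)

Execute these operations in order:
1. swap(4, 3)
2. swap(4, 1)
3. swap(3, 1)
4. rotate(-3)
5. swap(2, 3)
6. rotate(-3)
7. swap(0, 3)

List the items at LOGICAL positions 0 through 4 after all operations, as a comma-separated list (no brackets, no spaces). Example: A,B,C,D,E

Answer: C,B,E,A,D

Derivation:
After op 1 (swap(4, 3)): offset=0, physical=[A,B,C,E,D], logical=[A,B,C,E,D]
After op 2 (swap(4, 1)): offset=0, physical=[A,D,C,E,B], logical=[A,D,C,E,B]
After op 3 (swap(3, 1)): offset=0, physical=[A,E,C,D,B], logical=[A,E,C,D,B]
After op 4 (rotate(-3)): offset=2, physical=[A,E,C,D,B], logical=[C,D,B,A,E]
After op 5 (swap(2, 3)): offset=2, physical=[B,E,C,D,A], logical=[C,D,A,B,E]
After op 6 (rotate(-3)): offset=4, physical=[B,E,C,D,A], logical=[A,B,E,C,D]
After op 7 (swap(0, 3)): offset=4, physical=[B,E,A,D,C], logical=[C,B,E,A,D]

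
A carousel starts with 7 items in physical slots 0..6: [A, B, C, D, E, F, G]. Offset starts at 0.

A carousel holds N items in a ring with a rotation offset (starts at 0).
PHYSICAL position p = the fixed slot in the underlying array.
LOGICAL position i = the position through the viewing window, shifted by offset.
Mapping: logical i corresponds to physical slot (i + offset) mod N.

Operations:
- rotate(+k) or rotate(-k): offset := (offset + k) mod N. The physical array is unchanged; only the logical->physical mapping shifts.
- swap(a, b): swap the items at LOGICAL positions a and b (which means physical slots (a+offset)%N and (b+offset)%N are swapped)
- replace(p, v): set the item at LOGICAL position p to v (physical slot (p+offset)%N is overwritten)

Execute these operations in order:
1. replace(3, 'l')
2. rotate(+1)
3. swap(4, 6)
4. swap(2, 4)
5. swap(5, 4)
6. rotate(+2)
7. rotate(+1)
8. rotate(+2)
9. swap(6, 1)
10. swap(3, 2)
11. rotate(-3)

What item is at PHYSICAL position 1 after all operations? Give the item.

Answer: C

Derivation:
After op 1 (replace(3, 'l')): offset=0, physical=[A,B,C,l,E,F,G], logical=[A,B,C,l,E,F,G]
After op 2 (rotate(+1)): offset=1, physical=[A,B,C,l,E,F,G], logical=[B,C,l,E,F,G,A]
After op 3 (swap(4, 6)): offset=1, physical=[F,B,C,l,E,A,G], logical=[B,C,l,E,A,G,F]
After op 4 (swap(2, 4)): offset=1, physical=[F,B,C,A,E,l,G], logical=[B,C,A,E,l,G,F]
After op 5 (swap(5, 4)): offset=1, physical=[F,B,C,A,E,G,l], logical=[B,C,A,E,G,l,F]
After op 6 (rotate(+2)): offset=3, physical=[F,B,C,A,E,G,l], logical=[A,E,G,l,F,B,C]
After op 7 (rotate(+1)): offset=4, physical=[F,B,C,A,E,G,l], logical=[E,G,l,F,B,C,A]
After op 8 (rotate(+2)): offset=6, physical=[F,B,C,A,E,G,l], logical=[l,F,B,C,A,E,G]
After op 9 (swap(6, 1)): offset=6, physical=[G,B,C,A,E,F,l], logical=[l,G,B,C,A,E,F]
After op 10 (swap(3, 2)): offset=6, physical=[G,C,B,A,E,F,l], logical=[l,G,C,B,A,E,F]
After op 11 (rotate(-3)): offset=3, physical=[G,C,B,A,E,F,l], logical=[A,E,F,l,G,C,B]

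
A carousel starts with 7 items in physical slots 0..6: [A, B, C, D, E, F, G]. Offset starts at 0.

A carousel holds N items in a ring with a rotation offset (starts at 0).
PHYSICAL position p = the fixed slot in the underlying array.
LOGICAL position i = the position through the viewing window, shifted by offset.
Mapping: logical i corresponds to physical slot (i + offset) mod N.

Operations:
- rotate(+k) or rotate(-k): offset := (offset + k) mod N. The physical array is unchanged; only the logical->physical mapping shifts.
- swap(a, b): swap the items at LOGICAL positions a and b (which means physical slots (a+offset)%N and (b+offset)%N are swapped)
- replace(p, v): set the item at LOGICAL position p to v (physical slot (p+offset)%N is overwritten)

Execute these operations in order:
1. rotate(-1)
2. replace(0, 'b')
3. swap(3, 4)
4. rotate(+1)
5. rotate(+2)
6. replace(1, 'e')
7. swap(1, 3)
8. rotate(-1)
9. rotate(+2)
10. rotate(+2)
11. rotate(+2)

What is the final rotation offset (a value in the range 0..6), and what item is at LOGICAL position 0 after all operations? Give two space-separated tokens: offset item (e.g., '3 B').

Answer: 0 A

Derivation:
After op 1 (rotate(-1)): offset=6, physical=[A,B,C,D,E,F,G], logical=[G,A,B,C,D,E,F]
After op 2 (replace(0, 'b')): offset=6, physical=[A,B,C,D,E,F,b], logical=[b,A,B,C,D,E,F]
After op 3 (swap(3, 4)): offset=6, physical=[A,B,D,C,E,F,b], logical=[b,A,B,D,C,E,F]
After op 4 (rotate(+1)): offset=0, physical=[A,B,D,C,E,F,b], logical=[A,B,D,C,E,F,b]
After op 5 (rotate(+2)): offset=2, physical=[A,B,D,C,E,F,b], logical=[D,C,E,F,b,A,B]
After op 6 (replace(1, 'e')): offset=2, physical=[A,B,D,e,E,F,b], logical=[D,e,E,F,b,A,B]
After op 7 (swap(1, 3)): offset=2, physical=[A,B,D,F,E,e,b], logical=[D,F,E,e,b,A,B]
After op 8 (rotate(-1)): offset=1, physical=[A,B,D,F,E,e,b], logical=[B,D,F,E,e,b,A]
After op 9 (rotate(+2)): offset=3, physical=[A,B,D,F,E,e,b], logical=[F,E,e,b,A,B,D]
After op 10 (rotate(+2)): offset=5, physical=[A,B,D,F,E,e,b], logical=[e,b,A,B,D,F,E]
After op 11 (rotate(+2)): offset=0, physical=[A,B,D,F,E,e,b], logical=[A,B,D,F,E,e,b]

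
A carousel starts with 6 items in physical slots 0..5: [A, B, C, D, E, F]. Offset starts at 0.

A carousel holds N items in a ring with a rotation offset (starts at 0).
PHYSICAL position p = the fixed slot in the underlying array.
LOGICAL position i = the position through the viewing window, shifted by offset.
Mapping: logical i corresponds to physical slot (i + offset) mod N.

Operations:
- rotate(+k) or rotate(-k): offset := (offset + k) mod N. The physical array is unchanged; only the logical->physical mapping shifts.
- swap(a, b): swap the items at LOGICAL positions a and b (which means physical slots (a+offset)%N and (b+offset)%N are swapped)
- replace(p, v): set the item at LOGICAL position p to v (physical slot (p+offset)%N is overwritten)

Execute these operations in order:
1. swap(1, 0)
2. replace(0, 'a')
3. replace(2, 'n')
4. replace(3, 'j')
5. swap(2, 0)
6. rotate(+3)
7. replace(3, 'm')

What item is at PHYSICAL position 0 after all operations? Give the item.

After op 1 (swap(1, 0)): offset=0, physical=[B,A,C,D,E,F], logical=[B,A,C,D,E,F]
After op 2 (replace(0, 'a')): offset=0, physical=[a,A,C,D,E,F], logical=[a,A,C,D,E,F]
After op 3 (replace(2, 'n')): offset=0, physical=[a,A,n,D,E,F], logical=[a,A,n,D,E,F]
After op 4 (replace(3, 'j')): offset=0, physical=[a,A,n,j,E,F], logical=[a,A,n,j,E,F]
After op 5 (swap(2, 0)): offset=0, physical=[n,A,a,j,E,F], logical=[n,A,a,j,E,F]
After op 6 (rotate(+3)): offset=3, physical=[n,A,a,j,E,F], logical=[j,E,F,n,A,a]
After op 7 (replace(3, 'm')): offset=3, physical=[m,A,a,j,E,F], logical=[j,E,F,m,A,a]

Answer: m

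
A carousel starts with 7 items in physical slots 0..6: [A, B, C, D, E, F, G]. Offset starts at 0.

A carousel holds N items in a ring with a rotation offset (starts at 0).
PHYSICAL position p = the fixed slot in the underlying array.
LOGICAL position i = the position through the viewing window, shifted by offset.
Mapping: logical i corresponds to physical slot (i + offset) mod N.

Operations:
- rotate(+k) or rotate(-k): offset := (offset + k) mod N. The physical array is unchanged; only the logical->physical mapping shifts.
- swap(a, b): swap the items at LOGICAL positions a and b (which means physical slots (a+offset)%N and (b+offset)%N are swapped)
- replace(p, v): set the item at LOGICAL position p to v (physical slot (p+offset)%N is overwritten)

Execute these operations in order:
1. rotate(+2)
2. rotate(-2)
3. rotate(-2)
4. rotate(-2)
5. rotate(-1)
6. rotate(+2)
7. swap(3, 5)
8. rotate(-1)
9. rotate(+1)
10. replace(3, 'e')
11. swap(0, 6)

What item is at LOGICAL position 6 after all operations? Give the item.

Answer: E

Derivation:
After op 1 (rotate(+2)): offset=2, physical=[A,B,C,D,E,F,G], logical=[C,D,E,F,G,A,B]
After op 2 (rotate(-2)): offset=0, physical=[A,B,C,D,E,F,G], logical=[A,B,C,D,E,F,G]
After op 3 (rotate(-2)): offset=5, physical=[A,B,C,D,E,F,G], logical=[F,G,A,B,C,D,E]
After op 4 (rotate(-2)): offset=3, physical=[A,B,C,D,E,F,G], logical=[D,E,F,G,A,B,C]
After op 5 (rotate(-1)): offset=2, physical=[A,B,C,D,E,F,G], logical=[C,D,E,F,G,A,B]
After op 6 (rotate(+2)): offset=4, physical=[A,B,C,D,E,F,G], logical=[E,F,G,A,B,C,D]
After op 7 (swap(3, 5)): offset=4, physical=[C,B,A,D,E,F,G], logical=[E,F,G,C,B,A,D]
After op 8 (rotate(-1)): offset=3, physical=[C,B,A,D,E,F,G], logical=[D,E,F,G,C,B,A]
After op 9 (rotate(+1)): offset=4, physical=[C,B,A,D,E,F,G], logical=[E,F,G,C,B,A,D]
After op 10 (replace(3, 'e')): offset=4, physical=[e,B,A,D,E,F,G], logical=[E,F,G,e,B,A,D]
After op 11 (swap(0, 6)): offset=4, physical=[e,B,A,E,D,F,G], logical=[D,F,G,e,B,A,E]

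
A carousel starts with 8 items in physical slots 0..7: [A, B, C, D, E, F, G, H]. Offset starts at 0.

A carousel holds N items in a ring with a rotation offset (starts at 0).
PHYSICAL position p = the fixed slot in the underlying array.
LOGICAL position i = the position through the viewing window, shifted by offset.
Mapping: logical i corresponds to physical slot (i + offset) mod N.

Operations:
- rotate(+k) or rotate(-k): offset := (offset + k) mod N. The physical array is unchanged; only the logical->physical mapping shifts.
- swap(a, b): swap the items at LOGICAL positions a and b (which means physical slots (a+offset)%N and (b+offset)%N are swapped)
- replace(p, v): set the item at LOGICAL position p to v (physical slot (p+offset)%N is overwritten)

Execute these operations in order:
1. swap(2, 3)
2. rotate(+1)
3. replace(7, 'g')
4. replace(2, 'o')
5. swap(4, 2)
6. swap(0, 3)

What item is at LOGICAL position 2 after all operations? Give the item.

After op 1 (swap(2, 3)): offset=0, physical=[A,B,D,C,E,F,G,H], logical=[A,B,D,C,E,F,G,H]
After op 2 (rotate(+1)): offset=1, physical=[A,B,D,C,E,F,G,H], logical=[B,D,C,E,F,G,H,A]
After op 3 (replace(7, 'g')): offset=1, physical=[g,B,D,C,E,F,G,H], logical=[B,D,C,E,F,G,H,g]
After op 4 (replace(2, 'o')): offset=1, physical=[g,B,D,o,E,F,G,H], logical=[B,D,o,E,F,G,H,g]
After op 5 (swap(4, 2)): offset=1, physical=[g,B,D,F,E,o,G,H], logical=[B,D,F,E,o,G,H,g]
After op 6 (swap(0, 3)): offset=1, physical=[g,E,D,F,B,o,G,H], logical=[E,D,F,B,o,G,H,g]

Answer: F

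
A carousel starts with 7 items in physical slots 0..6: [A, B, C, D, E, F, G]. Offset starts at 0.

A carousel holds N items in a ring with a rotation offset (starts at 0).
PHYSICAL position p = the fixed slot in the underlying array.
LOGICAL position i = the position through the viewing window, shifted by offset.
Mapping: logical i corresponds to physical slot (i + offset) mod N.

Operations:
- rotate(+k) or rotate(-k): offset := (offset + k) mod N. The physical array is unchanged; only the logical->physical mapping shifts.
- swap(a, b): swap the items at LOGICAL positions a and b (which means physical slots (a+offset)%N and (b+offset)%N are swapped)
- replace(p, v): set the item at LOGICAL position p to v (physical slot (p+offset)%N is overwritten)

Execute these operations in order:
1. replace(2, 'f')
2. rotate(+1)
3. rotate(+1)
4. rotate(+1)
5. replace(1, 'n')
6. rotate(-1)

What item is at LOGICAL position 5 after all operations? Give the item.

Answer: A

Derivation:
After op 1 (replace(2, 'f')): offset=0, physical=[A,B,f,D,E,F,G], logical=[A,B,f,D,E,F,G]
After op 2 (rotate(+1)): offset=1, physical=[A,B,f,D,E,F,G], logical=[B,f,D,E,F,G,A]
After op 3 (rotate(+1)): offset=2, physical=[A,B,f,D,E,F,G], logical=[f,D,E,F,G,A,B]
After op 4 (rotate(+1)): offset=3, physical=[A,B,f,D,E,F,G], logical=[D,E,F,G,A,B,f]
After op 5 (replace(1, 'n')): offset=3, physical=[A,B,f,D,n,F,G], logical=[D,n,F,G,A,B,f]
After op 6 (rotate(-1)): offset=2, physical=[A,B,f,D,n,F,G], logical=[f,D,n,F,G,A,B]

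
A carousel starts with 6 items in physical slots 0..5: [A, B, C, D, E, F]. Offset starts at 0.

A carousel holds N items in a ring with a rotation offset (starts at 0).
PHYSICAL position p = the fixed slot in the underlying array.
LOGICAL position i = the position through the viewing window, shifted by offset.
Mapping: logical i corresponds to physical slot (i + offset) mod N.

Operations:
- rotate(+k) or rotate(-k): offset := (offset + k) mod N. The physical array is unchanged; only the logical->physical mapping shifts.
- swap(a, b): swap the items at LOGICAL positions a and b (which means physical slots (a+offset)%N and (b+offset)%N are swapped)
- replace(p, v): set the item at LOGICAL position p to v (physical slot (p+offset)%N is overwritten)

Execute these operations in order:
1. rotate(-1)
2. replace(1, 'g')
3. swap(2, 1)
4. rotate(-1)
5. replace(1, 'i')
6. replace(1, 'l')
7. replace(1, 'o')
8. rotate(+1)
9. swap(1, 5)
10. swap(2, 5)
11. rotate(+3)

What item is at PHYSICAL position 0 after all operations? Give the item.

Answer: E

Derivation:
After op 1 (rotate(-1)): offset=5, physical=[A,B,C,D,E,F], logical=[F,A,B,C,D,E]
After op 2 (replace(1, 'g')): offset=5, physical=[g,B,C,D,E,F], logical=[F,g,B,C,D,E]
After op 3 (swap(2, 1)): offset=5, physical=[B,g,C,D,E,F], logical=[F,B,g,C,D,E]
After op 4 (rotate(-1)): offset=4, physical=[B,g,C,D,E,F], logical=[E,F,B,g,C,D]
After op 5 (replace(1, 'i')): offset=4, physical=[B,g,C,D,E,i], logical=[E,i,B,g,C,D]
After op 6 (replace(1, 'l')): offset=4, physical=[B,g,C,D,E,l], logical=[E,l,B,g,C,D]
After op 7 (replace(1, 'o')): offset=4, physical=[B,g,C,D,E,o], logical=[E,o,B,g,C,D]
After op 8 (rotate(+1)): offset=5, physical=[B,g,C,D,E,o], logical=[o,B,g,C,D,E]
After op 9 (swap(1, 5)): offset=5, physical=[E,g,C,D,B,o], logical=[o,E,g,C,D,B]
After op 10 (swap(2, 5)): offset=5, physical=[E,B,C,D,g,o], logical=[o,E,B,C,D,g]
After op 11 (rotate(+3)): offset=2, physical=[E,B,C,D,g,o], logical=[C,D,g,o,E,B]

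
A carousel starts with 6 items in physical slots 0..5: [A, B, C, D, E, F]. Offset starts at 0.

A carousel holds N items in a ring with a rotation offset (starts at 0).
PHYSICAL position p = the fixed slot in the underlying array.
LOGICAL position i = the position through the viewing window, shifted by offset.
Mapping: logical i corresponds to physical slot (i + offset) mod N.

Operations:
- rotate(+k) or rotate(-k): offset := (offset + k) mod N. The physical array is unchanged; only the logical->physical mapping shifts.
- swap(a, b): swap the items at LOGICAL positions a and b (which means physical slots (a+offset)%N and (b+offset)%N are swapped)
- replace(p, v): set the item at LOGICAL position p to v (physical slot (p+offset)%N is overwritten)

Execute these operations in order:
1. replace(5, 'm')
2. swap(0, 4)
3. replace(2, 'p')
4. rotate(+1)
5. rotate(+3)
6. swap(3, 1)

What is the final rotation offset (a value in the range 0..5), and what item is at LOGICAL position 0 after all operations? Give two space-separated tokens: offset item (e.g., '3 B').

After op 1 (replace(5, 'm')): offset=0, physical=[A,B,C,D,E,m], logical=[A,B,C,D,E,m]
After op 2 (swap(0, 4)): offset=0, physical=[E,B,C,D,A,m], logical=[E,B,C,D,A,m]
After op 3 (replace(2, 'p')): offset=0, physical=[E,B,p,D,A,m], logical=[E,B,p,D,A,m]
After op 4 (rotate(+1)): offset=1, physical=[E,B,p,D,A,m], logical=[B,p,D,A,m,E]
After op 5 (rotate(+3)): offset=4, physical=[E,B,p,D,A,m], logical=[A,m,E,B,p,D]
After op 6 (swap(3, 1)): offset=4, physical=[E,m,p,D,A,B], logical=[A,B,E,m,p,D]

Answer: 4 A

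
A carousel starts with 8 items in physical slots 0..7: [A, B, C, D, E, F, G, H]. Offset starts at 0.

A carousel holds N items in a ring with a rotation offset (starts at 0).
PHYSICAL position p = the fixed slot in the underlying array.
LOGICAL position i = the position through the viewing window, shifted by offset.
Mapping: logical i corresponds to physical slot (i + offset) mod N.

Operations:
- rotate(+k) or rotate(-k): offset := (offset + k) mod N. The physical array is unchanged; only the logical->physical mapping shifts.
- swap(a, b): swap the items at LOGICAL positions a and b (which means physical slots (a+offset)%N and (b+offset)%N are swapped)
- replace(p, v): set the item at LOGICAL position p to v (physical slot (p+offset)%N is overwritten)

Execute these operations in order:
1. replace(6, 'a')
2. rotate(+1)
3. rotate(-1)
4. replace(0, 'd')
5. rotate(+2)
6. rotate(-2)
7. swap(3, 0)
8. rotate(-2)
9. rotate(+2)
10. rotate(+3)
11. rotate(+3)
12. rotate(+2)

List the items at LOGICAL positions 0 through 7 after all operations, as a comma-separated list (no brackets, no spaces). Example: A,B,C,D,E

After op 1 (replace(6, 'a')): offset=0, physical=[A,B,C,D,E,F,a,H], logical=[A,B,C,D,E,F,a,H]
After op 2 (rotate(+1)): offset=1, physical=[A,B,C,D,E,F,a,H], logical=[B,C,D,E,F,a,H,A]
After op 3 (rotate(-1)): offset=0, physical=[A,B,C,D,E,F,a,H], logical=[A,B,C,D,E,F,a,H]
After op 4 (replace(0, 'd')): offset=0, physical=[d,B,C,D,E,F,a,H], logical=[d,B,C,D,E,F,a,H]
After op 5 (rotate(+2)): offset=2, physical=[d,B,C,D,E,F,a,H], logical=[C,D,E,F,a,H,d,B]
After op 6 (rotate(-2)): offset=0, physical=[d,B,C,D,E,F,a,H], logical=[d,B,C,D,E,F,a,H]
After op 7 (swap(3, 0)): offset=0, physical=[D,B,C,d,E,F,a,H], logical=[D,B,C,d,E,F,a,H]
After op 8 (rotate(-2)): offset=6, physical=[D,B,C,d,E,F,a,H], logical=[a,H,D,B,C,d,E,F]
After op 9 (rotate(+2)): offset=0, physical=[D,B,C,d,E,F,a,H], logical=[D,B,C,d,E,F,a,H]
After op 10 (rotate(+3)): offset=3, physical=[D,B,C,d,E,F,a,H], logical=[d,E,F,a,H,D,B,C]
After op 11 (rotate(+3)): offset=6, physical=[D,B,C,d,E,F,a,H], logical=[a,H,D,B,C,d,E,F]
After op 12 (rotate(+2)): offset=0, physical=[D,B,C,d,E,F,a,H], logical=[D,B,C,d,E,F,a,H]

Answer: D,B,C,d,E,F,a,H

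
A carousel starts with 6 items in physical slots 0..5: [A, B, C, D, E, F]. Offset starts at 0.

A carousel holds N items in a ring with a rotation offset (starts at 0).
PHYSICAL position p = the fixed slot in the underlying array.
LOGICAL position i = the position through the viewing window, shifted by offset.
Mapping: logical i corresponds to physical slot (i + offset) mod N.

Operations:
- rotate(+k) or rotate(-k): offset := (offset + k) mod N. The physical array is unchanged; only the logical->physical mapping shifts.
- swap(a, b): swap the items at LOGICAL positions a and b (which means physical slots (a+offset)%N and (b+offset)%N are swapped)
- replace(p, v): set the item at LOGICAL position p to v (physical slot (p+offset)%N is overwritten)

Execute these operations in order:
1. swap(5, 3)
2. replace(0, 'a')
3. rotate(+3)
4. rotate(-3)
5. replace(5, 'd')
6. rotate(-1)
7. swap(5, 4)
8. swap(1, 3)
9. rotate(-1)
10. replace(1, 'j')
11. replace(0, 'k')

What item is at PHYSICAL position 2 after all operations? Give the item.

Answer: a

Derivation:
After op 1 (swap(5, 3)): offset=0, physical=[A,B,C,F,E,D], logical=[A,B,C,F,E,D]
After op 2 (replace(0, 'a')): offset=0, physical=[a,B,C,F,E,D], logical=[a,B,C,F,E,D]
After op 3 (rotate(+3)): offset=3, physical=[a,B,C,F,E,D], logical=[F,E,D,a,B,C]
After op 4 (rotate(-3)): offset=0, physical=[a,B,C,F,E,D], logical=[a,B,C,F,E,D]
After op 5 (replace(5, 'd')): offset=0, physical=[a,B,C,F,E,d], logical=[a,B,C,F,E,d]
After op 6 (rotate(-1)): offset=5, physical=[a,B,C,F,E,d], logical=[d,a,B,C,F,E]
After op 7 (swap(5, 4)): offset=5, physical=[a,B,C,E,F,d], logical=[d,a,B,C,E,F]
After op 8 (swap(1, 3)): offset=5, physical=[C,B,a,E,F,d], logical=[d,C,B,a,E,F]
After op 9 (rotate(-1)): offset=4, physical=[C,B,a,E,F,d], logical=[F,d,C,B,a,E]
After op 10 (replace(1, 'j')): offset=4, physical=[C,B,a,E,F,j], logical=[F,j,C,B,a,E]
After op 11 (replace(0, 'k')): offset=4, physical=[C,B,a,E,k,j], logical=[k,j,C,B,a,E]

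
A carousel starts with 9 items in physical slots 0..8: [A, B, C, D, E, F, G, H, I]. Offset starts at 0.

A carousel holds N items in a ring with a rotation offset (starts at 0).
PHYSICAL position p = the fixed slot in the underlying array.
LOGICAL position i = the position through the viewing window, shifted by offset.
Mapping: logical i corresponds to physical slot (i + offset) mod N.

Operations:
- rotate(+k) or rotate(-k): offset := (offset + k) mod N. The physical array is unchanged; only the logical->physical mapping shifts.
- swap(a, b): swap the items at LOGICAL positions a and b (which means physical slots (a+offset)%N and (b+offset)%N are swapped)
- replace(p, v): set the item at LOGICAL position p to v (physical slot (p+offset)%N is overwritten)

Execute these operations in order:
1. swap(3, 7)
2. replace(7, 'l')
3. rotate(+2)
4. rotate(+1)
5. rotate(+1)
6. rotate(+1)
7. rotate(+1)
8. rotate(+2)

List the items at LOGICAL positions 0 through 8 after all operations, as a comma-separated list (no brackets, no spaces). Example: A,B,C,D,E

After op 1 (swap(3, 7)): offset=0, physical=[A,B,C,H,E,F,G,D,I], logical=[A,B,C,H,E,F,G,D,I]
After op 2 (replace(7, 'l')): offset=0, physical=[A,B,C,H,E,F,G,l,I], logical=[A,B,C,H,E,F,G,l,I]
After op 3 (rotate(+2)): offset=2, physical=[A,B,C,H,E,F,G,l,I], logical=[C,H,E,F,G,l,I,A,B]
After op 4 (rotate(+1)): offset=3, physical=[A,B,C,H,E,F,G,l,I], logical=[H,E,F,G,l,I,A,B,C]
After op 5 (rotate(+1)): offset=4, physical=[A,B,C,H,E,F,G,l,I], logical=[E,F,G,l,I,A,B,C,H]
After op 6 (rotate(+1)): offset=5, physical=[A,B,C,H,E,F,G,l,I], logical=[F,G,l,I,A,B,C,H,E]
After op 7 (rotate(+1)): offset=6, physical=[A,B,C,H,E,F,G,l,I], logical=[G,l,I,A,B,C,H,E,F]
After op 8 (rotate(+2)): offset=8, physical=[A,B,C,H,E,F,G,l,I], logical=[I,A,B,C,H,E,F,G,l]

Answer: I,A,B,C,H,E,F,G,l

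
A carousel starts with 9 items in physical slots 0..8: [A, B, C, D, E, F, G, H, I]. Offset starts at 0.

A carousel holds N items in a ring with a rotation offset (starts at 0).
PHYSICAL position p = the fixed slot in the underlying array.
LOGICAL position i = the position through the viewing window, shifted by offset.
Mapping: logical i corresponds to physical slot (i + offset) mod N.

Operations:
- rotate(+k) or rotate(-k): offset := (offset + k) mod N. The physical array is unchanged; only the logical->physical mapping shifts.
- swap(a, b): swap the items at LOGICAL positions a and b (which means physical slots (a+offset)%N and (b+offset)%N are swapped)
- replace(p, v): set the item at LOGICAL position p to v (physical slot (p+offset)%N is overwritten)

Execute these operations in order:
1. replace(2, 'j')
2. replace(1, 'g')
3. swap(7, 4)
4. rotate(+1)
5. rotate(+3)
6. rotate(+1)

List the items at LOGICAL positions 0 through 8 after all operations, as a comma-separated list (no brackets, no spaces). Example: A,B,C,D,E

After op 1 (replace(2, 'j')): offset=0, physical=[A,B,j,D,E,F,G,H,I], logical=[A,B,j,D,E,F,G,H,I]
After op 2 (replace(1, 'g')): offset=0, physical=[A,g,j,D,E,F,G,H,I], logical=[A,g,j,D,E,F,G,H,I]
After op 3 (swap(7, 4)): offset=0, physical=[A,g,j,D,H,F,G,E,I], logical=[A,g,j,D,H,F,G,E,I]
After op 4 (rotate(+1)): offset=1, physical=[A,g,j,D,H,F,G,E,I], logical=[g,j,D,H,F,G,E,I,A]
After op 5 (rotate(+3)): offset=4, physical=[A,g,j,D,H,F,G,E,I], logical=[H,F,G,E,I,A,g,j,D]
After op 6 (rotate(+1)): offset=5, physical=[A,g,j,D,H,F,G,E,I], logical=[F,G,E,I,A,g,j,D,H]

Answer: F,G,E,I,A,g,j,D,H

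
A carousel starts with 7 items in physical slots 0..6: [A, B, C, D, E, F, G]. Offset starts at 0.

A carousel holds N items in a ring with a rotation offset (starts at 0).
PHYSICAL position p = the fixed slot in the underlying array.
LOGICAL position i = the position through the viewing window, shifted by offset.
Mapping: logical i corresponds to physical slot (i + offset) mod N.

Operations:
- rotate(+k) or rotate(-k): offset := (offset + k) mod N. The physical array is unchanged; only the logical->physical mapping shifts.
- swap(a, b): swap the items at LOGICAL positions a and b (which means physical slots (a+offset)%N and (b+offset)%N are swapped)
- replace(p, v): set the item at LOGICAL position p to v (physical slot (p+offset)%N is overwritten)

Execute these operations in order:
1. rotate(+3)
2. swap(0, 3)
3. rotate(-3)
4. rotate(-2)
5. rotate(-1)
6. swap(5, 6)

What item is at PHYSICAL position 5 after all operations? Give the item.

After op 1 (rotate(+3)): offset=3, physical=[A,B,C,D,E,F,G], logical=[D,E,F,G,A,B,C]
After op 2 (swap(0, 3)): offset=3, physical=[A,B,C,G,E,F,D], logical=[G,E,F,D,A,B,C]
After op 3 (rotate(-3)): offset=0, physical=[A,B,C,G,E,F,D], logical=[A,B,C,G,E,F,D]
After op 4 (rotate(-2)): offset=5, physical=[A,B,C,G,E,F,D], logical=[F,D,A,B,C,G,E]
After op 5 (rotate(-1)): offset=4, physical=[A,B,C,G,E,F,D], logical=[E,F,D,A,B,C,G]
After op 6 (swap(5, 6)): offset=4, physical=[A,B,G,C,E,F,D], logical=[E,F,D,A,B,G,C]

Answer: F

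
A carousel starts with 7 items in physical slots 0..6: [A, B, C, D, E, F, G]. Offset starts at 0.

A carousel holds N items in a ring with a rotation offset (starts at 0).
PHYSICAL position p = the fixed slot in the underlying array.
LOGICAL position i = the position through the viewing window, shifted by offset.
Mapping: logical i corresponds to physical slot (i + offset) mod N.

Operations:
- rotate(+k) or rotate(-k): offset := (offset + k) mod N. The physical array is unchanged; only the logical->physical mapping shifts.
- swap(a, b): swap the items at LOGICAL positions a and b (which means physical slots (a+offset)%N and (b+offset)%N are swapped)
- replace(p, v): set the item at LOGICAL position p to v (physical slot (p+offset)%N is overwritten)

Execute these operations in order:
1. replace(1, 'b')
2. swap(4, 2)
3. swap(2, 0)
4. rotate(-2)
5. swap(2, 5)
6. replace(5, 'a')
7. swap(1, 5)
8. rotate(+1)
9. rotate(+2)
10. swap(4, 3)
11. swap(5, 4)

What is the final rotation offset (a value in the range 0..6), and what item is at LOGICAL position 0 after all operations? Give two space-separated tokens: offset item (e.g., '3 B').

After op 1 (replace(1, 'b')): offset=0, physical=[A,b,C,D,E,F,G], logical=[A,b,C,D,E,F,G]
After op 2 (swap(4, 2)): offset=0, physical=[A,b,E,D,C,F,G], logical=[A,b,E,D,C,F,G]
After op 3 (swap(2, 0)): offset=0, physical=[E,b,A,D,C,F,G], logical=[E,b,A,D,C,F,G]
After op 4 (rotate(-2)): offset=5, physical=[E,b,A,D,C,F,G], logical=[F,G,E,b,A,D,C]
After op 5 (swap(2, 5)): offset=5, physical=[D,b,A,E,C,F,G], logical=[F,G,D,b,A,E,C]
After op 6 (replace(5, 'a')): offset=5, physical=[D,b,A,a,C,F,G], logical=[F,G,D,b,A,a,C]
After op 7 (swap(1, 5)): offset=5, physical=[D,b,A,G,C,F,a], logical=[F,a,D,b,A,G,C]
After op 8 (rotate(+1)): offset=6, physical=[D,b,A,G,C,F,a], logical=[a,D,b,A,G,C,F]
After op 9 (rotate(+2)): offset=1, physical=[D,b,A,G,C,F,a], logical=[b,A,G,C,F,a,D]
After op 10 (swap(4, 3)): offset=1, physical=[D,b,A,G,F,C,a], logical=[b,A,G,F,C,a,D]
After op 11 (swap(5, 4)): offset=1, physical=[D,b,A,G,F,a,C], logical=[b,A,G,F,a,C,D]

Answer: 1 b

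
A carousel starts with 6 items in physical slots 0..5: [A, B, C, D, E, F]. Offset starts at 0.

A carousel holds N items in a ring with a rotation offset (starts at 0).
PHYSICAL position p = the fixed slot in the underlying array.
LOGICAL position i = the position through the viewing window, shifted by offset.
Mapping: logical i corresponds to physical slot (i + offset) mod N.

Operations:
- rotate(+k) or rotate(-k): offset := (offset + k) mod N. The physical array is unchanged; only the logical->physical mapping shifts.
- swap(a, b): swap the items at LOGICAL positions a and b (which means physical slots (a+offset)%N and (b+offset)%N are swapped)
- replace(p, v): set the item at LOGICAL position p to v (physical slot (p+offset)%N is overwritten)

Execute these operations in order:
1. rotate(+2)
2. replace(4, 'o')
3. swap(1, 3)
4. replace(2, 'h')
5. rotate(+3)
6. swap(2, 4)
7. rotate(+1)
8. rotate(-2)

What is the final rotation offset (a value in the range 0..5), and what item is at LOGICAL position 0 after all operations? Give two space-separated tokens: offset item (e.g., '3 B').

Answer: 4 h

Derivation:
After op 1 (rotate(+2)): offset=2, physical=[A,B,C,D,E,F], logical=[C,D,E,F,A,B]
After op 2 (replace(4, 'o')): offset=2, physical=[o,B,C,D,E,F], logical=[C,D,E,F,o,B]
After op 3 (swap(1, 3)): offset=2, physical=[o,B,C,F,E,D], logical=[C,F,E,D,o,B]
After op 4 (replace(2, 'h')): offset=2, physical=[o,B,C,F,h,D], logical=[C,F,h,D,o,B]
After op 5 (rotate(+3)): offset=5, physical=[o,B,C,F,h,D], logical=[D,o,B,C,F,h]
After op 6 (swap(2, 4)): offset=5, physical=[o,F,C,B,h,D], logical=[D,o,F,C,B,h]
After op 7 (rotate(+1)): offset=0, physical=[o,F,C,B,h,D], logical=[o,F,C,B,h,D]
After op 8 (rotate(-2)): offset=4, physical=[o,F,C,B,h,D], logical=[h,D,o,F,C,B]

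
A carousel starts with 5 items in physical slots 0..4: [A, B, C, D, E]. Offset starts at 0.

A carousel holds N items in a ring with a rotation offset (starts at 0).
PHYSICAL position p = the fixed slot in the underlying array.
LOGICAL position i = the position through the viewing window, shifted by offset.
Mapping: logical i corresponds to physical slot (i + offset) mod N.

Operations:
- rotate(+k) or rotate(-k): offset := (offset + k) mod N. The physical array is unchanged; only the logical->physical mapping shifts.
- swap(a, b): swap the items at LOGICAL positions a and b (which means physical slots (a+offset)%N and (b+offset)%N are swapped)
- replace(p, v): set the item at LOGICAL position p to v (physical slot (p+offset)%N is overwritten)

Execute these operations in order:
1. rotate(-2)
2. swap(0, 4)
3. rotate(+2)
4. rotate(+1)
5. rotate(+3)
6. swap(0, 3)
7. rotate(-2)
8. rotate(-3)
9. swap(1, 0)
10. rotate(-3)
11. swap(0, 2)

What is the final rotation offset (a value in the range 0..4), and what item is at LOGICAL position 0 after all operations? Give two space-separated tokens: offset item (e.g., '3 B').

After op 1 (rotate(-2)): offset=3, physical=[A,B,C,D,E], logical=[D,E,A,B,C]
After op 2 (swap(0, 4)): offset=3, physical=[A,B,D,C,E], logical=[C,E,A,B,D]
After op 3 (rotate(+2)): offset=0, physical=[A,B,D,C,E], logical=[A,B,D,C,E]
After op 4 (rotate(+1)): offset=1, physical=[A,B,D,C,E], logical=[B,D,C,E,A]
After op 5 (rotate(+3)): offset=4, physical=[A,B,D,C,E], logical=[E,A,B,D,C]
After op 6 (swap(0, 3)): offset=4, physical=[A,B,E,C,D], logical=[D,A,B,E,C]
After op 7 (rotate(-2)): offset=2, physical=[A,B,E,C,D], logical=[E,C,D,A,B]
After op 8 (rotate(-3)): offset=4, physical=[A,B,E,C,D], logical=[D,A,B,E,C]
After op 9 (swap(1, 0)): offset=4, physical=[D,B,E,C,A], logical=[A,D,B,E,C]
After op 10 (rotate(-3)): offset=1, physical=[D,B,E,C,A], logical=[B,E,C,A,D]
After op 11 (swap(0, 2)): offset=1, physical=[D,C,E,B,A], logical=[C,E,B,A,D]

Answer: 1 C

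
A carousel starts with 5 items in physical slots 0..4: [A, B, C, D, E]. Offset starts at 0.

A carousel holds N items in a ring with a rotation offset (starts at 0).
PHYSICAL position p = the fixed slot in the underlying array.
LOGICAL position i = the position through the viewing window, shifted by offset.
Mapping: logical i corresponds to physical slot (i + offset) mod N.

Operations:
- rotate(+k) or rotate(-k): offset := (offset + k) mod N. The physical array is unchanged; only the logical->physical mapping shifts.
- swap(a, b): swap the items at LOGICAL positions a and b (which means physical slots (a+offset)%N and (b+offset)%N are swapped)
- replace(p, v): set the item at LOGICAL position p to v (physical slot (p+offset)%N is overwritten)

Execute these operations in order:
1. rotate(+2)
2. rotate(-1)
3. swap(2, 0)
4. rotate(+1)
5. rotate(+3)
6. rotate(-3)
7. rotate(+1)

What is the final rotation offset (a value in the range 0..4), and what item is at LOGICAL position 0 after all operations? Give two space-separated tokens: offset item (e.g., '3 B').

Answer: 3 B

Derivation:
After op 1 (rotate(+2)): offset=2, physical=[A,B,C,D,E], logical=[C,D,E,A,B]
After op 2 (rotate(-1)): offset=1, physical=[A,B,C,D,E], logical=[B,C,D,E,A]
After op 3 (swap(2, 0)): offset=1, physical=[A,D,C,B,E], logical=[D,C,B,E,A]
After op 4 (rotate(+1)): offset=2, physical=[A,D,C,B,E], logical=[C,B,E,A,D]
After op 5 (rotate(+3)): offset=0, physical=[A,D,C,B,E], logical=[A,D,C,B,E]
After op 6 (rotate(-3)): offset=2, physical=[A,D,C,B,E], logical=[C,B,E,A,D]
After op 7 (rotate(+1)): offset=3, physical=[A,D,C,B,E], logical=[B,E,A,D,C]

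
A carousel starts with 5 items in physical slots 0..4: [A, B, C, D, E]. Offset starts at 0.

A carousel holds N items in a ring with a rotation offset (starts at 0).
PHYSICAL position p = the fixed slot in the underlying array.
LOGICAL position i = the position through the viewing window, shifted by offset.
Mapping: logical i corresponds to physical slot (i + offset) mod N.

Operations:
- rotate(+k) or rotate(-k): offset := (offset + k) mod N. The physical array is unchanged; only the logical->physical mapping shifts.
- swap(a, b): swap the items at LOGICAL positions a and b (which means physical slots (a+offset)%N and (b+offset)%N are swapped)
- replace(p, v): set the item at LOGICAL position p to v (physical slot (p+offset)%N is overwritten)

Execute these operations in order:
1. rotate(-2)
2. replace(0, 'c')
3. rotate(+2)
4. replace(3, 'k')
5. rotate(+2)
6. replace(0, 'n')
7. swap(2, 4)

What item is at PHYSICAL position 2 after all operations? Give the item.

Answer: n

Derivation:
After op 1 (rotate(-2)): offset=3, physical=[A,B,C,D,E], logical=[D,E,A,B,C]
After op 2 (replace(0, 'c')): offset=3, physical=[A,B,C,c,E], logical=[c,E,A,B,C]
After op 3 (rotate(+2)): offset=0, physical=[A,B,C,c,E], logical=[A,B,C,c,E]
After op 4 (replace(3, 'k')): offset=0, physical=[A,B,C,k,E], logical=[A,B,C,k,E]
After op 5 (rotate(+2)): offset=2, physical=[A,B,C,k,E], logical=[C,k,E,A,B]
After op 6 (replace(0, 'n')): offset=2, physical=[A,B,n,k,E], logical=[n,k,E,A,B]
After op 7 (swap(2, 4)): offset=2, physical=[A,E,n,k,B], logical=[n,k,B,A,E]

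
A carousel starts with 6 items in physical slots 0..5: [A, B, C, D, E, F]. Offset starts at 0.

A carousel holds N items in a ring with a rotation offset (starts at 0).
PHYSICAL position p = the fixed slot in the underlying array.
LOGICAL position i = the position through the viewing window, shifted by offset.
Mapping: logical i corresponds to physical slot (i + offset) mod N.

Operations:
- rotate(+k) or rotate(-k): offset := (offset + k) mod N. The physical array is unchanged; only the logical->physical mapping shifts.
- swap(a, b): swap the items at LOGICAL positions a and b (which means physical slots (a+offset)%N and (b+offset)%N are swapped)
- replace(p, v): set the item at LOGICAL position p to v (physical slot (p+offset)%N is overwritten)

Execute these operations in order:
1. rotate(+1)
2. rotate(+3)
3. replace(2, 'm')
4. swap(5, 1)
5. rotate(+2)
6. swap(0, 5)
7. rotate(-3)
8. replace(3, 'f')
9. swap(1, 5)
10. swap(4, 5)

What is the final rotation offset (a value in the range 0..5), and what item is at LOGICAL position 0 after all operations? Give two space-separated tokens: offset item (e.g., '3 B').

Answer: 3 F

Derivation:
After op 1 (rotate(+1)): offset=1, physical=[A,B,C,D,E,F], logical=[B,C,D,E,F,A]
After op 2 (rotate(+3)): offset=4, physical=[A,B,C,D,E,F], logical=[E,F,A,B,C,D]
After op 3 (replace(2, 'm')): offset=4, physical=[m,B,C,D,E,F], logical=[E,F,m,B,C,D]
After op 4 (swap(5, 1)): offset=4, physical=[m,B,C,F,E,D], logical=[E,D,m,B,C,F]
After op 5 (rotate(+2)): offset=0, physical=[m,B,C,F,E,D], logical=[m,B,C,F,E,D]
After op 6 (swap(0, 5)): offset=0, physical=[D,B,C,F,E,m], logical=[D,B,C,F,E,m]
After op 7 (rotate(-3)): offset=3, physical=[D,B,C,F,E,m], logical=[F,E,m,D,B,C]
After op 8 (replace(3, 'f')): offset=3, physical=[f,B,C,F,E,m], logical=[F,E,m,f,B,C]
After op 9 (swap(1, 5)): offset=3, physical=[f,B,E,F,C,m], logical=[F,C,m,f,B,E]
After op 10 (swap(4, 5)): offset=3, physical=[f,E,B,F,C,m], logical=[F,C,m,f,E,B]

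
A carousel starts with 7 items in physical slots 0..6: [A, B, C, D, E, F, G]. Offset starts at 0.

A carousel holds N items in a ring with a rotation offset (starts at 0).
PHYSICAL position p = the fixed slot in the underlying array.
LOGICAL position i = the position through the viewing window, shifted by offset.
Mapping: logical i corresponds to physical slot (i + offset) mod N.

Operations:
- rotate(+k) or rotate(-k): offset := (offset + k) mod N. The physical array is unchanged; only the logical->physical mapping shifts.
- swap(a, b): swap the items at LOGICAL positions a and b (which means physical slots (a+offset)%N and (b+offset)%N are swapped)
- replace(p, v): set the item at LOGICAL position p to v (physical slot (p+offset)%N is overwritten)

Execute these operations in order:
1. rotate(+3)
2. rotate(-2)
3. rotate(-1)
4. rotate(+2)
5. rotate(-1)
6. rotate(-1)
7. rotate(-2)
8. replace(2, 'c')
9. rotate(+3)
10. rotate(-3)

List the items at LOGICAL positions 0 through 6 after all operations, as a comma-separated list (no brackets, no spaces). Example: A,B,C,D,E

After op 1 (rotate(+3)): offset=3, physical=[A,B,C,D,E,F,G], logical=[D,E,F,G,A,B,C]
After op 2 (rotate(-2)): offset=1, physical=[A,B,C,D,E,F,G], logical=[B,C,D,E,F,G,A]
After op 3 (rotate(-1)): offset=0, physical=[A,B,C,D,E,F,G], logical=[A,B,C,D,E,F,G]
After op 4 (rotate(+2)): offset=2, physical=[A,B,C,D,E,F,G], logical=[C,D,E,F,G,A,B]
After op 5 (rotate(-1)): offset=1, physical=[A,B,C,D,E,F,G], logical=[B,C,D,E,F,G,A]
After op 6 (rotate(-1)): offset=0, physical=[A,B,C,D,E,F,G], logical=[A,B,C,D,E,F,G]
After op 7 (rotate(-2)): offset=5, physical=[A,B,C,D,E,F,G], logical=[F,G,A,B,C,D,E]
After op 8 (replace(2, 'c')): offset=5, physical=[c,B,C,D,E,F,G], logical=[F,G,c,B,C,D,E]
After op 9 (rotate(+3)): offset=1, physical=[c,B,C,D,E,F,G], logical=[B,C,D,E,F,G,c]
After op 10 (rotate(-3)): offset=5, physical=[c,B,C,D,E,F,G], logical=[F,G,c,B,C,D,E]

Answer: F,G,c,B,C,D,E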